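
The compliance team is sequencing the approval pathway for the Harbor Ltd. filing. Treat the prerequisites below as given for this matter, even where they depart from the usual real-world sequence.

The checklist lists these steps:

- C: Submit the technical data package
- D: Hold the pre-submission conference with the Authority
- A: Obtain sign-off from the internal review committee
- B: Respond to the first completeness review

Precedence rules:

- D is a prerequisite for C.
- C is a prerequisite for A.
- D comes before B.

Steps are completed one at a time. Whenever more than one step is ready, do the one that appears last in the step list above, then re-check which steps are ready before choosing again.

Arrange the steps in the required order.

D → B → C → A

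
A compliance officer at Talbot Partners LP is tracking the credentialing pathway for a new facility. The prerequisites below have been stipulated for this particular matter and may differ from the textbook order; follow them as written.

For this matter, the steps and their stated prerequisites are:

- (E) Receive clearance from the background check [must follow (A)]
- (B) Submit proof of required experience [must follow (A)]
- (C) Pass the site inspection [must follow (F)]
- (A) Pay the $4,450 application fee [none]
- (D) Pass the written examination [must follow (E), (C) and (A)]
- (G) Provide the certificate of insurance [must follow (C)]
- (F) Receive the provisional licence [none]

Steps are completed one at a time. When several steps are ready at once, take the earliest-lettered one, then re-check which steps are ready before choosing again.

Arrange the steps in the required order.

(A) (B) (E) (F) (C) (D) (G)

(A) and (F) have no prerequisites; (A) has the earlier label, so (A) is first.
(B) and (E) now also ready, so the ready set is {(B), (E), (F)}; (B) has the earlier label → (B).
(E) and (F) are both available; (E) has the earlier label → (E).
(F) is the only step now ready → (F).
That leaves (C) as the only ready step → (C).
Now (D) and (G) have their prerequisites met. (D) has the earlier label, so (D) next.
(G) needed (C), now all done → (G).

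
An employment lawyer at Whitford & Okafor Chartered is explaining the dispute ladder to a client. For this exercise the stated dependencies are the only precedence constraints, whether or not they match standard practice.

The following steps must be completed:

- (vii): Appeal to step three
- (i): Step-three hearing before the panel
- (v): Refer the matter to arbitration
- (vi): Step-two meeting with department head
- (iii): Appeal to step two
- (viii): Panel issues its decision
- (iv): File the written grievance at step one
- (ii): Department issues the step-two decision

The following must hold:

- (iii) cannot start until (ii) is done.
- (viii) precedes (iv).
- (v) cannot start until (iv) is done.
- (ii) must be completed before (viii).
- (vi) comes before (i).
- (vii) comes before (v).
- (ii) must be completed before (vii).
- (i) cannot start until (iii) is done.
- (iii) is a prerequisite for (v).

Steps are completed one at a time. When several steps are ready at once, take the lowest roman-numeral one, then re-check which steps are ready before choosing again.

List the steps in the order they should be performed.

(ii), (iii), (vi), (i), (vii), (viii), (iv), (v)

Nothing is required for (ii) and (vi). (ii) has the earlier label → (ii) first.
(iii), (vi), (vii) and (viii) are all available; (iii) has the earlier label → (iii).
Ready: (vi), (vii) and (viii). (vi) has the earlier label → (vi).
(i) now also ready, so the ready set is {(i), (vii), (viii)}; (i) has the earlier label → (i).
(vii) and (viii) are both available; (vii) has the earlier label → (vii).
(viii) is the only step now ready → (viii).
(iv) needed (viii), now all done → (iv).
Next only (v) has its prerequisites met → (v).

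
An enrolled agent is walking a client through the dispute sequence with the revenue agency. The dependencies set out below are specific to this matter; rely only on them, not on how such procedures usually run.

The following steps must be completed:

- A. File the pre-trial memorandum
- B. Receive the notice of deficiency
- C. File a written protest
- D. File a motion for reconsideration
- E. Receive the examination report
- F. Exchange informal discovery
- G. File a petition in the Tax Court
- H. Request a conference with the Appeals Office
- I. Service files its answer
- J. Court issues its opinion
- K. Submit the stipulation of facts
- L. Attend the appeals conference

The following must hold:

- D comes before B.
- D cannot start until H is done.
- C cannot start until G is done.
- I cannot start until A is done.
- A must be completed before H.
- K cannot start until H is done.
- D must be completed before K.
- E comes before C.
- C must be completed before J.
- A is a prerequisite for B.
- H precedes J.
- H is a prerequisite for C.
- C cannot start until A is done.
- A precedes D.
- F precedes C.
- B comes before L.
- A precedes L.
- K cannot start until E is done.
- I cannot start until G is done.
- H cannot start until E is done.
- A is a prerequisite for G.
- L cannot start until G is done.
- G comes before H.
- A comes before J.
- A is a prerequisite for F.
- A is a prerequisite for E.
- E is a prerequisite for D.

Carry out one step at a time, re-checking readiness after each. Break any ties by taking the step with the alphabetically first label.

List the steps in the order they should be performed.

A is the only step with nothing outstanding, so it goes first.
E, F and G are all available; E has the earlier label → E.
Ready: F and G. F has the earlier label → F.
G is the only step now ready → G.
Now H and I have their prerequisites met. H has the earlier label, so H next.
C and D now also ready, so the ready set is {C, D, I}; C has the earlier label → C.
J now also ready, so the ready set is {D, I, J}; D has the earlier label → D.
B and K now also ready, so the ready set is {B, I, J, K}; B has the earlier label → B.
L now also ready, so the ready set is {I, J, K, L}; I has the earlier label → I.
Now J, K and L have their prerequisites met. J has the earlier label, so J next.
Ready: K and L. K has the earlier label → K.
L is the only step now ready → L.

A → E → F → G → H → C → D → B → I → J → K → L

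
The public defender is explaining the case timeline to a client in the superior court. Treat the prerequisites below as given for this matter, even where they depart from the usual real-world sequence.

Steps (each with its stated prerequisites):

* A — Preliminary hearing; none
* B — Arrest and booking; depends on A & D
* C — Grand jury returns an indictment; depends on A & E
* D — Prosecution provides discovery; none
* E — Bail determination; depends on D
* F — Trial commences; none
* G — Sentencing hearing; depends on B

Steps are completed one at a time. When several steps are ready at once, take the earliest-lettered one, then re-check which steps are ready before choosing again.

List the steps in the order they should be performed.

A, D and F have no prerequisites; A has the earlier label, so A is first.
D and F are both available; D has the earlier label → D.
Ready: B, E and F. B has the earlier label → B.
Now E, F and G have their prerequisites met. E has the earlier label, so E next.
C now also ready, so the ready set is {C, F, G}; C has the earlier label → C.
F and G are both available; F has the earlier label → F.
Next only G has its prerequisites met → G.

A, D, B, E, C, F, G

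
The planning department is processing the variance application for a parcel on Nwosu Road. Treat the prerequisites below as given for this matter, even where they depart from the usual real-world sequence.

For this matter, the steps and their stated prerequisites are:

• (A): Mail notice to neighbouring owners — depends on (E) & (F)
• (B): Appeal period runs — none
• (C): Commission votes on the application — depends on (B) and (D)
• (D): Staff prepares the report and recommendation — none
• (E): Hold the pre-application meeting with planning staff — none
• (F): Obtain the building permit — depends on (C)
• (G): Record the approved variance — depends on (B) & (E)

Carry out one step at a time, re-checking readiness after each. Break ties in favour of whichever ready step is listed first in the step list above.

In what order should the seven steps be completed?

(B), (D) and (E) have no prerequisites; (B) is listed earlier, so (B) is first.
(D) and (E) are both available; (D) is listed earlier → (D).
(C) now also ready, so the ready set is {(C), (E)}; (C) is listed earlier → (C).
Ready: (E) and (F). (E) is listed earlier → (E).
Now (F) and (G) have their prerequisites met. (F) is listed earlier, so (F) next.
(A) now also ready, so the ready set is {(A), (G)}; (A) is listed earlier → (A).
(G) needed (B) and (E), now all done → (G).

(B), (D), (C), (E), (F), (A), (G)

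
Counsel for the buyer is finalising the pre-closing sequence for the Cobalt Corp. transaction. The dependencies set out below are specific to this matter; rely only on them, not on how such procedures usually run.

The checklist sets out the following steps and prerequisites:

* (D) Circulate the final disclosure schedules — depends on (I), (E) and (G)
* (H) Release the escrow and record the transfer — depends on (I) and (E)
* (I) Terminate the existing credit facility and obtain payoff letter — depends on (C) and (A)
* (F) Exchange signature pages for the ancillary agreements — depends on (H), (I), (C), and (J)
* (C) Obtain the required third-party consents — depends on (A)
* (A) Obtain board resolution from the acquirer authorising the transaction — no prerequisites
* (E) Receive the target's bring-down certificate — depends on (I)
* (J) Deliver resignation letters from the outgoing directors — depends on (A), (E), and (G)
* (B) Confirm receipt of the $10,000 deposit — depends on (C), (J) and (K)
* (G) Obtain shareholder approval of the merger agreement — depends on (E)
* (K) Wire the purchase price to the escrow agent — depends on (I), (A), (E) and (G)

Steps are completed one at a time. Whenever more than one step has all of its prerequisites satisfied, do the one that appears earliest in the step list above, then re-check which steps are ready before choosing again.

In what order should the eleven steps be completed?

Only (A) has no prerequisites, so it is first.
(C) is the only step now ready → (C).
(I) needed (C) and (A), now all done → (I).
Next only (E) has its prerequisites met → (E).
(H) and (G) are both available; (H) is listed earlier → (H).
Next only (G) has its prerequisites met → (G).
Now (D), (J) and (K) have their prerequisites met. (D) is listed earlier, so (D) next.
Now (J) and (K) have their prerequisites met. (J) is listed earlier, so (J) next.
Now (F) and (K) have their prerequisites met. (F) is listed earlier, so (F) next.
(K) needed (I), (A), (E) and (G), now all done → (K).
(B) needed (C), (J) and (K), now all done → (B).

(A) → (C) → (I) → (E) → (H) → (G) → (D) → (J) → (F) → (K) → (B)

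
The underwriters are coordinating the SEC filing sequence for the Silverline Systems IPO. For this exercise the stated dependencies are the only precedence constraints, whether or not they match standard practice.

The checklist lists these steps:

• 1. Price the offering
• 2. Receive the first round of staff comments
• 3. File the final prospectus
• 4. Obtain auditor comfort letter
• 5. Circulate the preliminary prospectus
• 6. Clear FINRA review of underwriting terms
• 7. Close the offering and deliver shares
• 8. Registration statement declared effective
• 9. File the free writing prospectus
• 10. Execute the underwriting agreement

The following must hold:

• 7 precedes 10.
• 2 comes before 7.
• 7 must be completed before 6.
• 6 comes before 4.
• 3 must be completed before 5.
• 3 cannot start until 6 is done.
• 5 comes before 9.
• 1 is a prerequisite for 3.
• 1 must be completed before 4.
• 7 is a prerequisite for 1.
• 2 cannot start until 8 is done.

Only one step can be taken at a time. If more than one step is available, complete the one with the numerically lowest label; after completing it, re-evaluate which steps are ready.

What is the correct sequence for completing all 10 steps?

8 2 7 1 6 3 4 5 9 10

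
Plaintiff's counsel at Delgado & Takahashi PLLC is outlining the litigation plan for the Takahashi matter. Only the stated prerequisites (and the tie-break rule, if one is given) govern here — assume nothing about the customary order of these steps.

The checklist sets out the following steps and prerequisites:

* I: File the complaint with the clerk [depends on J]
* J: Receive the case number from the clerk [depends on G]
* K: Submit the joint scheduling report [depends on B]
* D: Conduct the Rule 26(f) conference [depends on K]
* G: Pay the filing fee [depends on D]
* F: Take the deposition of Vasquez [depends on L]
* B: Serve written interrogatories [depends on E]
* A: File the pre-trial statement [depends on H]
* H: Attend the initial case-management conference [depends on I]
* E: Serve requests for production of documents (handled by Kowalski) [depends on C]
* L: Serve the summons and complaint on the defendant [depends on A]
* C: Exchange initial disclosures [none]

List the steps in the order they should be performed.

C, E, B, K, D, G, J, I, H, A, L, F

C is the only step with nothing outstanding, so it goes first.
E needed C, now all done → E.
That leaves B as the only ready step → B.
That leaves K as the only ready step → K.
That leaves D as the only ready step → D.
Next only G has its prerequisites met → G.
J is the only step now ready → J.
I needed J, now all done → I.
That leaves H as the only ready step → H.
A needed H, now all done → A.
That leaves L as the only ready step → L.
F is the only step now ready → F.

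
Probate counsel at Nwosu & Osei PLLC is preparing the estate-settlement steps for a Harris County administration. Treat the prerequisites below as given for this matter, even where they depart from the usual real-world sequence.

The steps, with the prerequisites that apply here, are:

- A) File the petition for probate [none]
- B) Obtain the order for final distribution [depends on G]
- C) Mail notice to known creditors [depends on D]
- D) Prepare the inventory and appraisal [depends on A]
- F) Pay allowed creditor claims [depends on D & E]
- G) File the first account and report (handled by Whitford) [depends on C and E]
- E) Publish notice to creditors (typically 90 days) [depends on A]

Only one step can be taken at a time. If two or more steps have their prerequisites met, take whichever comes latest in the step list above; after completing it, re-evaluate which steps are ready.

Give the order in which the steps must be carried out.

A → E → D → F → C → G → B

Only A has no prerequisites, so it is first.
Ready: E and D. E is listed later → E.
D needed A, now all done → D.
Now F and C have their prerequisites met. F is listed later, so F next.
Next only C has its prerequisites met → C.
G needed E and C, now all done → G.
B needed G, now all done → B.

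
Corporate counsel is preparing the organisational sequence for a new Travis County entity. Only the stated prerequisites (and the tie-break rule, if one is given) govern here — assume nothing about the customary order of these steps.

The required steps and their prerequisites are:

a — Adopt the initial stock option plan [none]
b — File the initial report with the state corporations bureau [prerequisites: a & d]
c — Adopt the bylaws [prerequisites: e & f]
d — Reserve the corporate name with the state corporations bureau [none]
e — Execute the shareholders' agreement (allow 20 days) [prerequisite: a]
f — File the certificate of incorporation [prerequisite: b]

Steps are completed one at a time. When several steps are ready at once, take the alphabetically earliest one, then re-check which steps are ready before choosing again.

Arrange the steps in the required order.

Nothing is required for a and d. a has the earlier label → a first.
e now also ready, so the ready set is {d, e}; d has the earlier label → d.
Now b and e have their prerequisites met. b has the earlier label, so b next.
Ready: e and f. e has the earlier label → e.
f needed b, now all done → f.
c needed e and f, now all done → c.

a, d, b, e, f, c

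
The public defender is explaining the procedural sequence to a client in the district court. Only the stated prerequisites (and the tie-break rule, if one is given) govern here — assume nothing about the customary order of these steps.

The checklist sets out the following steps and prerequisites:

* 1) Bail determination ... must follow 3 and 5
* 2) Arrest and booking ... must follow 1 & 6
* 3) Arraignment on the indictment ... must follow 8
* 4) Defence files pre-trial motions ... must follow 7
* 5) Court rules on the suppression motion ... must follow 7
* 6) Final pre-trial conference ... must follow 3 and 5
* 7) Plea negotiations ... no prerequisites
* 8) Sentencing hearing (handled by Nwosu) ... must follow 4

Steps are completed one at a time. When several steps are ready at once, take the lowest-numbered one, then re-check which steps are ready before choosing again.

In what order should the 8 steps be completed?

7 → 4 → 5 → 8 → 3 → 1 → 6 → 2

Only 7 has no prerequisites, so it is first.
Now 4 and 5 have their prerequisites met. 4 has the earlier label, so 4 next.
8 now also ready, so the ready set is {5, 8}; 5 has the earlier label → 5.
8 needed 4, now all done → 8.
3 needed 8, now all done → 3.
Now 1 and 6 have their prerequisites met. 1 has the earlier label, so 1 next.
6 needed 3 and 5, now all done → 6.
2 is the only step now ready → 2.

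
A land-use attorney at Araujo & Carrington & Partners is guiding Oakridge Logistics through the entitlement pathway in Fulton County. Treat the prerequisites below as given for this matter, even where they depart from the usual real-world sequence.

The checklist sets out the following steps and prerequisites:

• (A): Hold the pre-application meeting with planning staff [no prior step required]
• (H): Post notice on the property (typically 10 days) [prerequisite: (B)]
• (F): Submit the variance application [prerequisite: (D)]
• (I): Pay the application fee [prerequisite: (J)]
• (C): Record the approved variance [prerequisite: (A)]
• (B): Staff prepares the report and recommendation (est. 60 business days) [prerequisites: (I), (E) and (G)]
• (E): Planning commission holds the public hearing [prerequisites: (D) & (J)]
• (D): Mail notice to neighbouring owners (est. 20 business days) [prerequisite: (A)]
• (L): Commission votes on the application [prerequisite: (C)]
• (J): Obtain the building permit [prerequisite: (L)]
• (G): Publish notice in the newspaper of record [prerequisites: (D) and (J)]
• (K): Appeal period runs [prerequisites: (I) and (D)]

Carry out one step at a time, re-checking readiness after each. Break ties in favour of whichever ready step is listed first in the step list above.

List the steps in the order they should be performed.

(A), (C), (D), (F), (L), (J), (I), (E), (G), (B), (H), (K)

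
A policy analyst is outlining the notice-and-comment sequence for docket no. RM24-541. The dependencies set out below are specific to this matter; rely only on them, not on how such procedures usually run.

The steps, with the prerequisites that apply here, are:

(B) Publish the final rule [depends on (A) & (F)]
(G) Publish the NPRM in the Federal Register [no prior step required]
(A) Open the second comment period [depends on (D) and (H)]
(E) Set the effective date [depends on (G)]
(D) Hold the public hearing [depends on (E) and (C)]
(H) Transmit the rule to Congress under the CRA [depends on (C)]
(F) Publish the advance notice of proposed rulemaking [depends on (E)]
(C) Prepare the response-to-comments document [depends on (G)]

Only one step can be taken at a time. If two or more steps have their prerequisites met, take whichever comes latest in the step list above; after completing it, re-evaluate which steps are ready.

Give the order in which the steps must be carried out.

Only (G) has no prerequisites, so it is first.
Now (C) and (E) have their prerequisites met. (C) is listed later, so (C) next.
(H) and (E) are both available; (H) is listed later → (H).
(E) needed (G), now all done → (E).
Now (F) and (D) have their prerequisites met. (F) is listed later, so (F) next.
(D) is the only step now ready → (D).
(A) needed (H) and (D), now all done → (A).
(B) is the only step now ready → (B).

(G), (C), (H), (E), (F), (D), (A), (B)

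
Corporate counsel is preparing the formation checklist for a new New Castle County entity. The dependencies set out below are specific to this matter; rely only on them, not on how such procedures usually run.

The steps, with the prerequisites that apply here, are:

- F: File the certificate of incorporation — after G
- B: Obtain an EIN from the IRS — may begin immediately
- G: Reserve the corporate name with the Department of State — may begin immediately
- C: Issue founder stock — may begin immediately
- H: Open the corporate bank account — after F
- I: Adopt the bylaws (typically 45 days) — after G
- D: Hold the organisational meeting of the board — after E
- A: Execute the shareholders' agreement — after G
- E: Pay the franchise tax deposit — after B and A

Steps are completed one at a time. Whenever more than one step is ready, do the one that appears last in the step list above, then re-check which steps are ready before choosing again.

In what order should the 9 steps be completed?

C G A I B E D F H

Nothing is required for C, G and B. C is listed later → C first.
Now G and B have their prerequisites met. G is listed later, so G next.
Now A, I, B and F have their prerequisites met. A is listed later, so A next.
Ready: I, B and F. I is listed later → I.
B and F are both available; B is listed later → B.
E and F are both available; E is listed later → E.
D now also ready, so the ready set is {D, F}; D is listed later → D.
F needed G, now all done → F.
H needed F, now all done → H.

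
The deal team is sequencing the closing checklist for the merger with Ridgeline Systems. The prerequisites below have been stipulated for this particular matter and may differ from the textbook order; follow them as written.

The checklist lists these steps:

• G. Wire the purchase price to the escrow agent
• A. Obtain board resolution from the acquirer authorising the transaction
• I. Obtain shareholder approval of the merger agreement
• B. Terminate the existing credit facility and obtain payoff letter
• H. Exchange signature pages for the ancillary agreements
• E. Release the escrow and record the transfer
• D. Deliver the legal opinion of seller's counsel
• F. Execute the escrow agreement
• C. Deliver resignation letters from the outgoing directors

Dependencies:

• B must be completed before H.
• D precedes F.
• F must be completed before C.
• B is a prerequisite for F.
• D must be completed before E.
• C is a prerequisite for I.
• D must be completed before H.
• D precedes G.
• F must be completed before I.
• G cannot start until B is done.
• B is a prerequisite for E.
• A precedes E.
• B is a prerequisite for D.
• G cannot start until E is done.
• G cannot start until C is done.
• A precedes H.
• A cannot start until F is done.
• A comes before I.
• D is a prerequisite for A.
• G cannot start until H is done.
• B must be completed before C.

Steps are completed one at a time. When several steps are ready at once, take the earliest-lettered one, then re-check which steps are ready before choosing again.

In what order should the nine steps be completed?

B has no prerequisites → B first.
Next only D has its prerequisites met → D.
F needed B and D, now all done → F.
A and C are both available; A has the earlier label → A.
E and H now also ready, so the ready set is {C, E, H}; C has the earlier label → C.
I now also ready, so the ready set is {E, H, I}; E has the earlier label → E.
H and I are both available; H has the earlier label → H.
Ready: G and I. G has the earlier label → G.
I needed A, C and F, now all done → I.

B D F A C E H G I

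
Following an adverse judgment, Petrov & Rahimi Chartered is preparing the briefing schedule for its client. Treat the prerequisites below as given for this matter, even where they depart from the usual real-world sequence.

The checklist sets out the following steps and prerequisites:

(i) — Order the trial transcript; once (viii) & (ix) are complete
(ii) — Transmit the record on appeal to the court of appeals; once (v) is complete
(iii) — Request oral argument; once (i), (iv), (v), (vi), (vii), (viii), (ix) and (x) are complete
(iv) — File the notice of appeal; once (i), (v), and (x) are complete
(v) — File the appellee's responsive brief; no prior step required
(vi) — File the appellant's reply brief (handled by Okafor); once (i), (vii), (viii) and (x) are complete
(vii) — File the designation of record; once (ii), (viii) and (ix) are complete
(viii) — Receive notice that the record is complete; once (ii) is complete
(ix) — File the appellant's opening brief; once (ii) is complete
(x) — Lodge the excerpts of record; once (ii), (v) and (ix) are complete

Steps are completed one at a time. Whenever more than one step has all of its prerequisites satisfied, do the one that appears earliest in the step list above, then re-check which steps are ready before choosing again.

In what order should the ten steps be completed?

Only (v) has no prerequisites, so it is first.
(ii) is the only step now ready → (ii).
(viii) and (ix) are both available; (viii) is listed earlier → (viii).
(ix) needed (ii), now all done → (ix).
Ready: (i), (vii) and (x). (i) is listed earlier → (i).
Now (vii) and (x) have their prerequisites met. (vii) is listed earlier, so (vii) next.
(x) needed (ii), (v) and (ix), now all done → (x).
Ready: (iv) and (vi). (iv) is listed earlier → (iv).
That leaves (vi) as the only ready step → (vi).
That leaves (iii) as the only ready step → (iii).

(v) → (ii) → (viii) → (ix) → (i) → (vii) → (x) → (iv) → (vi) → (iii)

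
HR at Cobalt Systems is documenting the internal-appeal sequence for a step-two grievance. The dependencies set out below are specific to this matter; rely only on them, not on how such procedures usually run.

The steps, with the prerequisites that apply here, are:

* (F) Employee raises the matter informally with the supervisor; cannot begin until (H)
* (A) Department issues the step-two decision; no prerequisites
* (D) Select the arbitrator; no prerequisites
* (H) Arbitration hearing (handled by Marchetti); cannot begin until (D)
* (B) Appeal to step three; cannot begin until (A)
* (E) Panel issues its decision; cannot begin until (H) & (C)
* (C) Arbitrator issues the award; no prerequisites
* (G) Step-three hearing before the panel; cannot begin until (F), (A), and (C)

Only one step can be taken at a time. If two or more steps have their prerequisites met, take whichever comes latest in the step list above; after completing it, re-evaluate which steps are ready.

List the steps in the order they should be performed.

Nothing is required for (C), (D) and (A). (C) is listed later → (C) first.
Ready: (D) and (A). (D) is listed later → (D).
(H) now also ready, so the ready set is {(H), (A)}; (H) is listed later → (H).
(E) and (F) now also ready, so the ready set is {(E), (A), (F)}; (E) is listed later → (E).
(A) and (F) are both available; (A) is listed later → (A).
(B) and (F) are both available; (B) is listed later → (B).
(F) is the only step now ready → (F).
That leaves (G) as the only ready step → (G).

(C) → (D) → (H) → (E) → (A) → (B) → (F) → (G)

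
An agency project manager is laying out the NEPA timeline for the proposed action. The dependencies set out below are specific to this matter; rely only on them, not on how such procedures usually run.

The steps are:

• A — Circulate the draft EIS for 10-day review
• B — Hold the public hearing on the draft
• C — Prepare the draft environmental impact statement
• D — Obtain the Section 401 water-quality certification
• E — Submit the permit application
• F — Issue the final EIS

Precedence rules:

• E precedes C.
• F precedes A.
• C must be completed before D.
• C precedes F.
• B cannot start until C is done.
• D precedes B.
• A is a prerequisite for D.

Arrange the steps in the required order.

E, C, F, A, D, B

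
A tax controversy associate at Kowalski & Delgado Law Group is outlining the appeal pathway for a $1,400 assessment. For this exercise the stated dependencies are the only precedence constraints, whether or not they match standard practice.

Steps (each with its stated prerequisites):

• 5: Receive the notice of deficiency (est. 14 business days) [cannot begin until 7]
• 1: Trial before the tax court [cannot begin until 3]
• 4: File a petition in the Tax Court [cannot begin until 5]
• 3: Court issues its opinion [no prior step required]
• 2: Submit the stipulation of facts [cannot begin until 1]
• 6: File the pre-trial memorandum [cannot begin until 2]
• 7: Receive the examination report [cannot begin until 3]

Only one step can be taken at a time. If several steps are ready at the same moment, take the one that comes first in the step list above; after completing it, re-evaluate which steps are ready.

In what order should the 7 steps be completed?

3 1 2 6 7 5 4

3 is the only step with nothing outstanding, so it goes first.
1 and 7 are both available; 1 is listed earlier → 1.
2 now also ready, so the ready set is {2, 7}; 2 is listed earlier → 2.
Ready: 6 and 7. 6 is listed earlier → 6.
7 needed 3, now all done → 7.
5 needed 7, now all done → 5.
4 needed 5, now all done → 4.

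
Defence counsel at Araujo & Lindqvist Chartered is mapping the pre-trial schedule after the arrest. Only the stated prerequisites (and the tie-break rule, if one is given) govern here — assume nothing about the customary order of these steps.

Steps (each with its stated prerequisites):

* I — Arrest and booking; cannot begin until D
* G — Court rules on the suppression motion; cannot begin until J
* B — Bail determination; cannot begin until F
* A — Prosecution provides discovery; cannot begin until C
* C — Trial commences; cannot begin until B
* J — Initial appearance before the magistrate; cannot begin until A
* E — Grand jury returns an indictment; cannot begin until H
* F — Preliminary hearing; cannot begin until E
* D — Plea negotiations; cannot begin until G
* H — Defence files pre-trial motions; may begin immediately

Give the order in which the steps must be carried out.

H, E, F, B, C, A, J, G, D, I

H is the only step with nothing outstanding, so it goes first.
E needed H, now all done → E.
F is the only step now ready → F.
Next only B has its prerequisites met → B.
That leaves C as the only ready step → C.
A needed C, now all done → A.
J needed A, now all done → J.
Next only G has its prerequisites met → G.
Next only D has its prerequisites met → D.
I needed D, now all done → I.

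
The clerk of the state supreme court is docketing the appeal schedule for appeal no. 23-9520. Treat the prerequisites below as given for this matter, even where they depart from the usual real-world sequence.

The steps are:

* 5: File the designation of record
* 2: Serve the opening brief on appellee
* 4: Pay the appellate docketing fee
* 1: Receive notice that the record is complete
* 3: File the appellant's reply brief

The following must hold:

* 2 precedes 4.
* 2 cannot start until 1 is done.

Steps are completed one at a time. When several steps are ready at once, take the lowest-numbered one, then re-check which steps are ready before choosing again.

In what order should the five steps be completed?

1 → 2 → 3 → 4 → 5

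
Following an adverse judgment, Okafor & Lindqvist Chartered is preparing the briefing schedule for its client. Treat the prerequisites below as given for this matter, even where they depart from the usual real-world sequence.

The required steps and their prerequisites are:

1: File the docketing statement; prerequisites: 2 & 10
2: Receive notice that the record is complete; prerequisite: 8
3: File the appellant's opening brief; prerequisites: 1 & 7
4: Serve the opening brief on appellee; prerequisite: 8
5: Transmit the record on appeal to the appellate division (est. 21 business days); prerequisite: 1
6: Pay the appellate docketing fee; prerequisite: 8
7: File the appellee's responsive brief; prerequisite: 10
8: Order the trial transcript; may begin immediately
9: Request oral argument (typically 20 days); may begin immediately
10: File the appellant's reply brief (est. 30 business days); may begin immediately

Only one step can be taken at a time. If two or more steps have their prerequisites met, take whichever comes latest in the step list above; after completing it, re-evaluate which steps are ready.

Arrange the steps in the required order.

10, 9 and 8 have no prerequisites; 10 is listed later, so 10 is first.
Now 9, 8 and 7 have their prerequisites met. 9 is listed later, so 9 next.
Ready: 8 and 7. 8 is listed later → 8.
6, 4 and 2 now also ready, so the ready set is {7, 6, 4, 2}; 7 is listed later → 7.
Ready: 6, 4 and 2. 6 is listed later → 6.
Now 4 and 2 have their prerequisites met. 4 is listed later, so 4 next.
That leaves 2 as the only ready step → 2.
1 is the only step now ready → 1.
5 and 3 are both available; 5 is listed later → 5.
That leaves 3 as the only ready step → 3.

10 → 9 → 8 → 7 → 6 → 4 → 2 → 1 → 5 → 3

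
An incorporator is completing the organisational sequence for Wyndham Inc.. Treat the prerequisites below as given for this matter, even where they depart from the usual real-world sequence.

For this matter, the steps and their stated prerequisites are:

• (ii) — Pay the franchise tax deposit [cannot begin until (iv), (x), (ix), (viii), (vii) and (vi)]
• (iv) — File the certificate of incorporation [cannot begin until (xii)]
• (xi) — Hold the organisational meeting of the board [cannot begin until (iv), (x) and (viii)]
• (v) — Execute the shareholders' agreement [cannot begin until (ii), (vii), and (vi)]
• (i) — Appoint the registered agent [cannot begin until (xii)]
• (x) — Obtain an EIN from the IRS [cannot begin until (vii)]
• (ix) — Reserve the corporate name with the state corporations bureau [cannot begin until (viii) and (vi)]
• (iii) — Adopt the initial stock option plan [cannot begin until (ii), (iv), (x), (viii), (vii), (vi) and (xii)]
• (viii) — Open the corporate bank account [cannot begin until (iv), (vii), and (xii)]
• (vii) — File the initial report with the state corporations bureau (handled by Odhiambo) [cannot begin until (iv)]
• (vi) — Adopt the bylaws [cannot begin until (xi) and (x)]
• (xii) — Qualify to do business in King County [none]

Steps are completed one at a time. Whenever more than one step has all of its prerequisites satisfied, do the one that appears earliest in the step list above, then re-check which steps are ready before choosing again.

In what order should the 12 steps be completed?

(xii) → (iv) → (i) → (vii) → (x) → (viii) → (xi) → (vi) → (ix) → (ii) → (v) → (iii)

Only (xii) has no prerequisites, so it is first.
(iv) and (i) are both available; (iv) is listed earlier → (iv).
(vii) now also ready, so the ready set is {(i), (vii)}; (i) is listed earlier → (i).
(vii) is the only step now ready → (vii).
Ready: (x) and (viii). (x) is listed earlier → (x).
(viii) needed (iv), (vii) and (xii), now all done → (viii).
(xi) needed (iv), (x) and (viii), now all done → (xi).
(vi) needed (xi) and (x), now all done → (vi).
(ix) is the only step now ready → (ix).
Next only (ii) has its prerequisites met → (ii).
(v) and (iii) are both available; (v) is listed earlier → (v).
(iii) needed (ii), (iv), (x), (viii), (vii), (vi) and (xii), now all done → (iii).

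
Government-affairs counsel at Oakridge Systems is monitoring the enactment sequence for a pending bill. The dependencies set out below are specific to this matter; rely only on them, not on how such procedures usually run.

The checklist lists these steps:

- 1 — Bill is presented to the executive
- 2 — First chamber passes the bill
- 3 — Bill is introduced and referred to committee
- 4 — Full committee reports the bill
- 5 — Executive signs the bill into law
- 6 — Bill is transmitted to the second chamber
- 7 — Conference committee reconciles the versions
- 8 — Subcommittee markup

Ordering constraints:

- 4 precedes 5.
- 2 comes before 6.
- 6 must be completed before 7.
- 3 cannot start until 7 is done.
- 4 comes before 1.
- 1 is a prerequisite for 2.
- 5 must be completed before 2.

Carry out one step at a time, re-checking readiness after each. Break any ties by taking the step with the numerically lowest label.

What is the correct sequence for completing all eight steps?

4, 1, 5, 2, 6, 7, 3, 8

4 and 8 have no prerequisites; 4 has the earlier label, so 4 is first.
Now 1, 5 and 8 have their prerequisites met. 1 has the earlier label, so 1 next.
5 and 8 are both available; 5 has the earlier label → 5.
Now 2 and 8 have their prerequisites met. 2 has the earlier label, so 2 next.
6 now also ready, so the ready set is {6, 8}; 6 has the earlier label → 6.
Ready: 7 and 8. 7 has the earlier label → 7.
Ready: 3 and 8. 3 has the earlier label → 3.
That leaves 8 as the only ready step → 8.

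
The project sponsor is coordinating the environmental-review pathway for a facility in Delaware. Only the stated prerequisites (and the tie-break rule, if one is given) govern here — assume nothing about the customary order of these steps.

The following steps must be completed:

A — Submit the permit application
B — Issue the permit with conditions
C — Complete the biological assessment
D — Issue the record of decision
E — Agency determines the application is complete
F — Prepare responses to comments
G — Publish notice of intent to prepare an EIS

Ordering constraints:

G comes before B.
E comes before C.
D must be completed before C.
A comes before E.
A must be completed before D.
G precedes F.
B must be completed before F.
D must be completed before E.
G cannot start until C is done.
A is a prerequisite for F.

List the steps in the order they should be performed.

A is the only step with nothing outstanding, so it goes first.
D is the only step now ready → D.
Next only E has its prerequisites met → E.
C is the only step now ready → C.
G needed C, now all done → G.
Next only B has its prerequisites met → B.
F is the only step now ready → F.

A, D, E, C, G, B, F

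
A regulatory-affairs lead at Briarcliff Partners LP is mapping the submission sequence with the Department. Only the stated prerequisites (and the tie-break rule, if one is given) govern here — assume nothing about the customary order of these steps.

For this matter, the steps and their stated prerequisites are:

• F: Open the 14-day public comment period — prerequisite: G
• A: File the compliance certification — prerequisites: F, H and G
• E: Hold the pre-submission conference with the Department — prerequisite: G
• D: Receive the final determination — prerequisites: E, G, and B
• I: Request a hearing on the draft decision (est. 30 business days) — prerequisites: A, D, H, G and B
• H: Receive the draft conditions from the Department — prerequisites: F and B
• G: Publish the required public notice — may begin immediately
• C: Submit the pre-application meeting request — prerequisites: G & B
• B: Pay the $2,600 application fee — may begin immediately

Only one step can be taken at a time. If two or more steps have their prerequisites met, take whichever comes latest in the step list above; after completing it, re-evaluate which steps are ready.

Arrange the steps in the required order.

B and G have no prerequisites; B is listed later, so B is first.
Next only G has its prerequisites met → G.
Now C, E and F have their prerequisites met. C is listed later, so C next.
E and F are both available; E is listed later → E.
D now also ready, so the ready set is {D, F}; D is listed later → D.
That leaves F as the only ready step → F.
H is the only step now ready → H.
A needed G, H and F, now all done → A.
I needed B, G, H, D and A, now all done → I.

B, G, C, E, D, F, H, A, I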